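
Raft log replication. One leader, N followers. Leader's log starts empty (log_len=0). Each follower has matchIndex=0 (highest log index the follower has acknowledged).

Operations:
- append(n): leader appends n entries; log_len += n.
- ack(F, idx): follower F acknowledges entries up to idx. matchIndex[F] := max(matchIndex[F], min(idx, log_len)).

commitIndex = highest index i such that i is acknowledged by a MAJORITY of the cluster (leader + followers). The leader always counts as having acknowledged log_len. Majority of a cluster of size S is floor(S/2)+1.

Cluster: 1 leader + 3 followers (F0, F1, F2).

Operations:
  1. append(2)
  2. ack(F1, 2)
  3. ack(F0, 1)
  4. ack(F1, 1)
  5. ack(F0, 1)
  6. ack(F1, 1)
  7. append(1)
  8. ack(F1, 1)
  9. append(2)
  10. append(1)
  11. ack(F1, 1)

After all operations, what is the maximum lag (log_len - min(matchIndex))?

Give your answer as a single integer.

Op 1: append 2 -> log_len=2
Op 2: F1 acks idx 2 -> match: F0=0 F1=2 F2=0; commitIndex=0
Op 3: F0 acks idx 1 -> match: F0=1 F1=2 F2=0; commitIndex=1
Op 4: F1 acks idx 1 -> match: F0=1 F1=2 F2=0; commitIndex=1
Op 5: F0 acks idx 1 -> match: F0=1 F1=2 F2=0; commitIndex=1
Op 6: F1 acks idx 1 -> match: F0=1 F1=2 F2=0; commitIndex=1
Op 7: append 1 -> log_len=3
Op 8: F1 acks idx 1 -> match: F0=1 F1=2 F2=0; commitIndex=1
Op 9: append 2 -> log_len=5
Op 10: append 1 -> log_len=6
Op 11: F1 acks idx 1 -> match: F0=1 F1=2 F2=0; commitIndex=1

Answer: 6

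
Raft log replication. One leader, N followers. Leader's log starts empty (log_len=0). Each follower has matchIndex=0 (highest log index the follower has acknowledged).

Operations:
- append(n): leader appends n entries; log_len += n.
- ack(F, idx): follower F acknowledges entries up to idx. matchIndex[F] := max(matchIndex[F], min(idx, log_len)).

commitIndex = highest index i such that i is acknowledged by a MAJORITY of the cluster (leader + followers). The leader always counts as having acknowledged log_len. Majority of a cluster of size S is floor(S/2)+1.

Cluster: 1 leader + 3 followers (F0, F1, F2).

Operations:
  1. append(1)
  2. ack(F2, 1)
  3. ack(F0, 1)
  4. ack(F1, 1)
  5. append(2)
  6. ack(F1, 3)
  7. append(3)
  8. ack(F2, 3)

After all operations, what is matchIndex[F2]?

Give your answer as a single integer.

Op 1: append 1 -> log_len=1
Op 2: F2 acks idx 1 -> match: F0=0 F1=0 F2=1; commitIndex=0
Op 3: F0 acks idx 1 -> match: F0=1 F1=0 F2=1; commitIndex=1
Op 4: F1 acks idx 1 -> match: F0=1 F1=1 F2=1; commitIndex=1
Op 5: append 2 -> log_len=3
Op 6: F1 acks idx 3 -> match: F0=1 F1=3 F2=1; commitIndex=1
Op 7: append 3 -> log_len=6
Op 8: F2 acks idx 3 -> match: F0=1 F1=3 F2=3; commitIndex=3

Answer: 3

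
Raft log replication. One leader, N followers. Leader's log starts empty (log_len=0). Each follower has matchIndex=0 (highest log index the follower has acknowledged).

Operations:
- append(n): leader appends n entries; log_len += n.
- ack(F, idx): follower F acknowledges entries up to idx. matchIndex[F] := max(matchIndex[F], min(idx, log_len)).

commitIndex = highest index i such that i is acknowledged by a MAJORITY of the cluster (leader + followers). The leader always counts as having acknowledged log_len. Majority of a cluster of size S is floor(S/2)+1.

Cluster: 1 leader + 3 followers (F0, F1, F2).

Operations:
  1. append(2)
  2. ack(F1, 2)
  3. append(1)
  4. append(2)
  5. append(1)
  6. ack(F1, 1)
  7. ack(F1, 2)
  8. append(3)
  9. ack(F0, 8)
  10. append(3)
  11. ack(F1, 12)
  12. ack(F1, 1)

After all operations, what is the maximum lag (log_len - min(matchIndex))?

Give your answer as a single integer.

Op 1: append 2 -> log_len=2
Op 2: F1 acks idx 2 -> match: F0=0 F1=2 F2=0; commitIndex=0
Op 3: append 1 -> log_len=3
Op 4: append 2 -> log_len=5
Op 5: append 1 -> log_len=6
Op 6: F1 acks idx 1 -> match: F0=0 F1=2 F2=0; commitIndex=0
Op 7: F1 acks idx 2 -> match: F0=0 F1=2 F2=0; commitIndex=0
Op 8: append 3 -> log_len=9
Op 9: F0 acks idx 8 -> match: F0=8 F1=2 F2=0; commitIndex=2
Op 10: append 3 -> log_len=12
Op 11: F1 acks idx 12 -> match: F0=8 F1=12 F2=0; commitIndex=8
Op 12: F1 acks idx 1 -> match: F0=8 F1=12 F2=0; commitIndex=8

Answer: 12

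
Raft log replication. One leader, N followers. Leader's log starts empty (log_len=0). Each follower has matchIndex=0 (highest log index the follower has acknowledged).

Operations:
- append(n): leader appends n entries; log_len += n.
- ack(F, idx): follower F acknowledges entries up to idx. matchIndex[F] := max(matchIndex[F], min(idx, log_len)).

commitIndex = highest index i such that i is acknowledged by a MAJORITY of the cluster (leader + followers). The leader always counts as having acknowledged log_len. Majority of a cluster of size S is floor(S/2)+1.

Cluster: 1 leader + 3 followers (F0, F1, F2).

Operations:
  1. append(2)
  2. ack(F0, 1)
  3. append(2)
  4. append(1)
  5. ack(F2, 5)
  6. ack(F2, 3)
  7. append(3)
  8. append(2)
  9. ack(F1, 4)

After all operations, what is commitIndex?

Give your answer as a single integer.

Answer: 4

Derivation:
Op 1: append 2 -> log_len=2
Op 2: F0 acks idx 1 -> match: F0=1 F1=0 F2=0; commitIndex=0
Op 3: append 2 -> log_len=4
Op 4: append 1 -> log_len=5
Op 5: F2 acks idx 5 -> match: F0=1 F1=0 F2=5; commitIndex=1
Op 6: F2 acks idx 3 -> match: F0=1 F1=0 F2=5; commitIndex=1
Op 7: append 3 -> log_len=8
Op 8: append 2 -> log_len=10
Op 9: F1 acks idx 4 -> match: F0=1 F1=4 F2=5; commitIndex=4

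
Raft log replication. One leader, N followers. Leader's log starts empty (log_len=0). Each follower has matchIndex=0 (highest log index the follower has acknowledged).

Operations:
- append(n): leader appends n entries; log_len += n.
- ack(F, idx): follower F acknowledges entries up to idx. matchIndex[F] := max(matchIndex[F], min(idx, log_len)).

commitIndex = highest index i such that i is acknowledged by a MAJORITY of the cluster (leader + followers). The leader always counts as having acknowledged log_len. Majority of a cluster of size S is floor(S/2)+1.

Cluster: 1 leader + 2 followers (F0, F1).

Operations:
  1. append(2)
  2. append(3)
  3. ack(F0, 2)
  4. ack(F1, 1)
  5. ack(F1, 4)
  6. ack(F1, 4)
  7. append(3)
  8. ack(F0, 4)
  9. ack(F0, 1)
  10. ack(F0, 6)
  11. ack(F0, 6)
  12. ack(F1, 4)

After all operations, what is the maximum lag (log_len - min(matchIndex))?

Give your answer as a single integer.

Answer: 4

Derivation:
Op 1: append 2 -> log_len=2
Op 2: append 3 -> log_len=5
Op 3: F0 acks idx 2 -> match: F0=2 F1=0; commitIndex=2
Op 4: F1 acks idx 1 -> match: F0=2 F1=1; commitIndex=2
Op 5: F1 acks idx 4 -> match: F0=2 F1=4; commitIndex=4
Op 6: F1 acks idx 4 -> match: F0=2 F1=4; commitIndex=4
Op 7: append 3 -> log_len=8
Op 8: F0 acks idx 4 -> match: F0=4 F1=4; commitIndex=4
Op 9: F0 acks idx 1 -> match: F0=4 F1=4; commitIndex=4
Op 10: F0 acks idx 6 -> match: F0=6 F1=4; commitIndex=6
Op 11: F0 acks idx 6 -> match: F0=6 F1=4; commitIndex=6
Op 12: F1 acks idx 4 -> match: F0=6 F1=4; commitIndex=6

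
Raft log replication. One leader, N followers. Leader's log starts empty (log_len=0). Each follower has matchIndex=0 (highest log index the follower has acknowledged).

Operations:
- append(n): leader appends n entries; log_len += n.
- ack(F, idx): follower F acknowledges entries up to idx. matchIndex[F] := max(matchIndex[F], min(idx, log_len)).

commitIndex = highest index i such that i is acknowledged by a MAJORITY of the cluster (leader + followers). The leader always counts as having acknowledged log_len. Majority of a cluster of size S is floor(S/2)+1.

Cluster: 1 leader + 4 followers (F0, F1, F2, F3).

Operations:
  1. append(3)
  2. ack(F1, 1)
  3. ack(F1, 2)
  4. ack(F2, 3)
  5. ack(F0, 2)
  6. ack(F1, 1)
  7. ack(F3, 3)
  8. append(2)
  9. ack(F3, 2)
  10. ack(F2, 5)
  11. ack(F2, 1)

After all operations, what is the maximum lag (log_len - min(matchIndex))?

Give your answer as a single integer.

Op 1: append 3 -> log_len=3
Op 2: F1 acks idx 1 -> match: F0=0 F1=1 F2=0 F3=0; commitIndex=0
Op 3: F1 acks idx 2 -> match: F0=0 F1=2 F2=0 F3=0; commitIndex=0
Op 4: F2 acks idx 3 -> match: F0=0 F1=2 F2=3 F3=0; commitIndex=2
Op 5: F0 acks idx 2 -> match: F0=2 F1=2 F2=3 F3=0; commitIndex=2
Op 6: F1 acks idx 1 -> match: F0=2 F1=2 F2=3 F3=0; commitIndex=2
Op 7: F3 acks idx 3 -> match: F0=2 F1=2 F2=3 F3=3; commitIndex=3
Op 8: append 2 -> log_len=5
Op 9: F3 acks idx 2 -> match: F0=2 F1=2 F2=3 F3=3; commitIndex=3
Op 10: F2 acks idx 5 -> match: F0=2 F1=2 F2=5 F3=3; commitIndex=3
Op 11: F2 acks idx 1 -> match: F0=2 F1=2 F2=5 F3=3; commitIndex=3

Answer: 3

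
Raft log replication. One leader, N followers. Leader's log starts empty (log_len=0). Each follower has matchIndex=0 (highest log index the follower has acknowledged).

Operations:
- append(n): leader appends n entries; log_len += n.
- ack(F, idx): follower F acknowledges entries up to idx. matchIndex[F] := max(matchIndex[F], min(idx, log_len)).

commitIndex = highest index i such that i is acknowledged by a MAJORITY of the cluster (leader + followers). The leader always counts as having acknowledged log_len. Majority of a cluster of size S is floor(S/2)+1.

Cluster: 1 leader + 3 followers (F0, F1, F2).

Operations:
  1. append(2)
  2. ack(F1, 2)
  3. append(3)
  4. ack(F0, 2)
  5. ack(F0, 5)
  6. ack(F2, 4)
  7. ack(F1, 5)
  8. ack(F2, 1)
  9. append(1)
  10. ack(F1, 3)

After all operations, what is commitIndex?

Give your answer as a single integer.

Answer: 5

Derivation:
Op 1: append 2 -> log_len=2
Op 2: F1 acks idx 2 -> match: F0=0 F1=2 F2=0; commitIndex=0
Op 3: append 3 -> log_len=5
Op 4: F0 acks idx 2 -> match: F0=2 F1=2 F2=0; commitIndex=2
Op 5: F0 acks idx 5 -> match: F0=5 F1=2 F2=0; commitIndex=2
Op 6: F2 acks idx 4 -> match: F0=5 F1=2 F2=4; commitIndex=4
Op 7: F1 acks idx 5 -> match: F0=5 F1=5 F2=4; commitIndex=5
Op 8: F2 acks idx 1 -> match: F0=5 F1=5 F2=4; commitIndex=5
Op 9: append 1 -> log_len=6
Op 10: F1 acks idx 3 -> match: F0=5 F1=5 F2=4; commitIndex=5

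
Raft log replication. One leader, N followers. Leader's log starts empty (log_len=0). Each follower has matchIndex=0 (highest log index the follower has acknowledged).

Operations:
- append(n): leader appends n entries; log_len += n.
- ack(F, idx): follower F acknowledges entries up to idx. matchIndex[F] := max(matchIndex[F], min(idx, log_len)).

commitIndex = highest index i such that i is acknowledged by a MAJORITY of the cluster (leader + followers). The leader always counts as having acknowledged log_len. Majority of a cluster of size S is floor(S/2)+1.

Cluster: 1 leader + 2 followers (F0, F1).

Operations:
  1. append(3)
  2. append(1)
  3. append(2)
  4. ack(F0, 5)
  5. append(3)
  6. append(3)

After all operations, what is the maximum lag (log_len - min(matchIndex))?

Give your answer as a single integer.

Op 1: append 3 -> log_len=3
Op 2: append 1 -> log_len=4
Op 3: append 2 -> log_len=6
Op 4: F0 acks idx 5 -> match: F0=5 F1=0; commitIndex=5
Op 5: append 3 -> log_len=9
Op 6: append 3 -> log_len=12

Answer: 12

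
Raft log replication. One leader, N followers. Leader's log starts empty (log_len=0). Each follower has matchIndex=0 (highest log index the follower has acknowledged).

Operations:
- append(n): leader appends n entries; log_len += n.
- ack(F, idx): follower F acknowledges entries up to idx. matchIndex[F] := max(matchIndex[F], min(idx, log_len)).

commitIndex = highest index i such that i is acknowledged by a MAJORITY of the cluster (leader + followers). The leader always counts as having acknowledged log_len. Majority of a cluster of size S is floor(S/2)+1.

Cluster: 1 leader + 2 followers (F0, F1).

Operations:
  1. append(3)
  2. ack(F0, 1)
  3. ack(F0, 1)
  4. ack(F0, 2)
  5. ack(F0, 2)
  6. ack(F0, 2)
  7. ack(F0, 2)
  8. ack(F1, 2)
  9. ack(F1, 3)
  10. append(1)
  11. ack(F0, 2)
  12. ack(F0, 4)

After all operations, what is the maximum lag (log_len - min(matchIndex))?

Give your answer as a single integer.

Op 1: append 3 -> log_len=3
Op 2: F0 acks idx 1 -> match: F0=1 F1=0; commitIndex=1
Op 3: F0 acks idx 1 -> match: F0=1 F1=0; commitIndex=1
Op 4: F0 acks idx 2 -> match: F0=2 F1=0; commitIndex=2
Op 5: F0 acks idx 2 -> match: F0=2 F1=0; commitIndex=2
Op 6: F0 acks idx 2 -> match: F0=2 F1=0; commitIndex=2
Op 7: F0 acks idx 2 -> match: F0=2 F1=0; commitIndex=2
Op 8: F1 acks idx 2 -> match: F0=2 F1=2; commitIndex=2
Op 9: F1 acks idx 3 -> match: F0=2 F1=3; commitIndex=3
Op 10: append 1 -> log_len=4
Op 11: F0 acks idx 2 -> match: F0=2 F1=3; commitIndex=3
Op 12: F0 acks idx 4 -> match: F0=4 F1=3; commitIndex=4

Answer: 1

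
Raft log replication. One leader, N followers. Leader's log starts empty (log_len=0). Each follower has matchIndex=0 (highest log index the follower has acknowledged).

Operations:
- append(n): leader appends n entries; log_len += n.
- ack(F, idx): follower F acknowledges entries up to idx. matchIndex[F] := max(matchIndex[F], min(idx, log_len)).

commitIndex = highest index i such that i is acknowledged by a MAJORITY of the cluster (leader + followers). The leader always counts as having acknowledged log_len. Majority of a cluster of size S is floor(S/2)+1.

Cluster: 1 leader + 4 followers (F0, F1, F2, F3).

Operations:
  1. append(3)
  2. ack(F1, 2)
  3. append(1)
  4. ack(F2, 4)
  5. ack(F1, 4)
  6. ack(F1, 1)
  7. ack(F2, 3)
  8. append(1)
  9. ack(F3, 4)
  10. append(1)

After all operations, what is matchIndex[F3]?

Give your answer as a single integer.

Answer: 4

Derivation:
Op 1: append 3 -> log_len=3
Op 2: F1 acks idx 2 -> match: F0=0 F1=2 F2=0 F3=0; commitIndex=0
Op 3: append 1 -> log_len=4
Op 4: F2 acks idx 4 -> match: F0=0 F1=2 F2=4 F3=0; commitIndex=2
Op 5: F1 acks idx 4 -> match: F0=0 F1=4 F2=4 F3=0; commitIndex=4
Op 6: F1 acks idx 1 -> match: F0=0 F1=4 F2=4 F3=0; commitIndex=4
Op 7: F2 acks idx 3 -> match: F0=0 F1=4 F2=4 F3=0; commitIndex=4
Op 8: append 1 -> log_len=5
Op 9: F3 acks idx 4 -> match: F0=0 F1=4 F2=4 F3=4; commitIndex=4
Op 10: append 1 -> log_len=6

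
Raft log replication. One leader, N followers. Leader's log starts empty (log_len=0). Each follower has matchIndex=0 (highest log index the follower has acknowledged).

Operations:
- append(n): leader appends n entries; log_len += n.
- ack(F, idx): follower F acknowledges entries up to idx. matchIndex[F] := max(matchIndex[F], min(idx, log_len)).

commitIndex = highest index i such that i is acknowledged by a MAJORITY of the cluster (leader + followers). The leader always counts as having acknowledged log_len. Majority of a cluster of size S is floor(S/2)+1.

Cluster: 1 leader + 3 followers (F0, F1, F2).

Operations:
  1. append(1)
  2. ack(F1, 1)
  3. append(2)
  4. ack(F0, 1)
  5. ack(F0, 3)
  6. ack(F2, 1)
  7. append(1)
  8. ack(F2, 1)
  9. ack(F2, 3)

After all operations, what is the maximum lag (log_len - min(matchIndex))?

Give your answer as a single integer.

Answer: 3

Derivation:
Op 1: append 1 -> log_len=1
Op 2: F1 acks idx 1 -> match: F0=0 F1=1 F2=0; commitIndex=0
Op 3: append 2 -> log_len=3
Op 4: F0 acks idx 1 -> match: F0=1 F1=1 F2=0; commitIndex=1
Op 5: F0 acks idx 3 -> match: F0=3 F1=1 F2=0; commitIndex=1
Op 6: F2 acks idx 1 -> match: F0=3 F1=1 F2=1; commitIndex=1
Op 7: append 1 -> log_len=4
Op 8: F2 acks idx 1 -> match: F0=3 F1=1 F2=1; commitIndex=1
Op 9: F2 acks idx 3 -> match: F0=3 F1=1 F2=3; commitIndex=3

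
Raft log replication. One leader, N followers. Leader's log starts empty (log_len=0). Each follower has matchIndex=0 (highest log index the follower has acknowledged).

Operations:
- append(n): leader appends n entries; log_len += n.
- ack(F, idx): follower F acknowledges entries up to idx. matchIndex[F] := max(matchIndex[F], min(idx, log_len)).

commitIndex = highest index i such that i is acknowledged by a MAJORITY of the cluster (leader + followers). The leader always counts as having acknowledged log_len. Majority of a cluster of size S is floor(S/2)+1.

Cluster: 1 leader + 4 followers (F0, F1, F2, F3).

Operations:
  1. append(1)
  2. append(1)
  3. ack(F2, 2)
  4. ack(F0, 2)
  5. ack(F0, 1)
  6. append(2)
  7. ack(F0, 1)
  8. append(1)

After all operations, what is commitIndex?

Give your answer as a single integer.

Answer: 2

Derivation:
Op 1: append 1 -> log_len=1
Op 2: append 1 -> log_len=2
Op 3: F2 acks idx 2 -> match: F0=0 F1=0 F2=2 F3=0; commitIndex=0
Op 4: F0 acks idx 2 -> match: F0=2 F1=0 F2=2 F3=0; commitIndex=2
Op 5: F0 acks idx 1 -> match: F0=2 F1=0 F2=2 F3=0; commitIndex=2
Op 6: append 2 -> log_len=4
Op 7: F0 acks idx 1 -> match: F0=2 F1=0 F2=2 F3=0; commitIndex=2
Op 8: append 1 -> log_len=5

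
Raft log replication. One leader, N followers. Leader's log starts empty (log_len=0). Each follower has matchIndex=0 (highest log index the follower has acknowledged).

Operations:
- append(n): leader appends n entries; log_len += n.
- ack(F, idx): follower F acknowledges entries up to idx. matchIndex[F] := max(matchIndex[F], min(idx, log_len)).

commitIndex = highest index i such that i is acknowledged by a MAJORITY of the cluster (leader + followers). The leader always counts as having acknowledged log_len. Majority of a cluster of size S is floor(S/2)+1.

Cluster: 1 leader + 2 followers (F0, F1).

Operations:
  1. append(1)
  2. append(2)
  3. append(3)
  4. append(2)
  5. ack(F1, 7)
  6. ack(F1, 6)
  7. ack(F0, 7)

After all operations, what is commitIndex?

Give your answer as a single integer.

Answer: 7

Derivation:
Op 1: append 1 -> log_len=1
Op 2: append 2 -> log_len=3
Op 3: append 3 -> log_len=6
Op 4: append 2 -> log_len=8
Op 5: F1 acks idx 7 -> match: F0=0 F1=7; commitIndex=7
Op 6: F1 acks idx 6 -> match: F0=0 F1=7; commitIndex=7
Op 7: F0 acks idx 7 -> match: F0=7 F1=7; commitIndex=7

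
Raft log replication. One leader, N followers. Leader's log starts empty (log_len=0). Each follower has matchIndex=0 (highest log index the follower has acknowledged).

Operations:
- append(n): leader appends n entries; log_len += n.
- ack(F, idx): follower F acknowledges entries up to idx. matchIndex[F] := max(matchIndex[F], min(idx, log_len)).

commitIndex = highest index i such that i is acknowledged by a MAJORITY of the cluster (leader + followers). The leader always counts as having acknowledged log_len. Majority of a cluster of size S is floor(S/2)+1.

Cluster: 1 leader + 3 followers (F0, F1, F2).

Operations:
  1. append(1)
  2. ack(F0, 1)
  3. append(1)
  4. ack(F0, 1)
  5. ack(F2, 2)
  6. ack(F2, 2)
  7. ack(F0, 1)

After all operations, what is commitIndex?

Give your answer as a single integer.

Op 1: append 1 -> log_len=1
Op 2: F0 acks idx 1 -> match: F0=1 F1=0 F2=0; commitIndex=0
Op 3: append 1 -> log_len=2
Op 4: F0 acks idx 1 -> match: F0=1 F1=0 F2=0; commitIndex=0
Op 5: F2 acks idx 2 -> match: F0=1 F1=0 F2=2; commitIndex=1
Op 6: F2 acks idx 2 -> match: F0=1 F1=0 F2=2; commitIndex=1
Op 7: F0 acks idx 1 -> match: F0=1 F1=0 F2=2; commitIndex=1

Answer: 1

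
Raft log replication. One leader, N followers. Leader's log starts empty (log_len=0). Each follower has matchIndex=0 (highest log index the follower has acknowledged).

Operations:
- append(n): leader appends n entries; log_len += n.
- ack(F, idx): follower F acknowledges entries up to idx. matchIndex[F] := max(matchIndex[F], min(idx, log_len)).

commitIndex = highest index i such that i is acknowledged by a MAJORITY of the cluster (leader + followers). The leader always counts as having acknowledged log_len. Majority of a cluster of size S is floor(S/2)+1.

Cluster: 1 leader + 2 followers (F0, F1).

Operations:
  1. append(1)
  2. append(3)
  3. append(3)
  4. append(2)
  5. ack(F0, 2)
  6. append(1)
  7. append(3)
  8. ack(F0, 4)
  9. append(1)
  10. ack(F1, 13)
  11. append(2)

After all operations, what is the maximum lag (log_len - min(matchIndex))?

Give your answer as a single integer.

Op 1: append 1 -> log_len=1
Op 2: append 3 -> log_len=4
Op 3: append 3 -> log_len=7
Op 4: append 2 -> log_len=9
Op 5: F0 acks idx 2 -> match: F0=2 F1=0; commitIndex=2
Op 6: append 1 -> log_len=10
Op 7: append 3 -> log_len=13
Op 8: F0 acks idx 4 -> match: F0=4 F1=0; commitIndex=4
Op 9: append 1 -> log_len=14
Op 10: F1 acks idx 13 -> match: F0=4 F1=13; commitIndex=13
Op 11: append 2 -> log_len=16

Answer: 12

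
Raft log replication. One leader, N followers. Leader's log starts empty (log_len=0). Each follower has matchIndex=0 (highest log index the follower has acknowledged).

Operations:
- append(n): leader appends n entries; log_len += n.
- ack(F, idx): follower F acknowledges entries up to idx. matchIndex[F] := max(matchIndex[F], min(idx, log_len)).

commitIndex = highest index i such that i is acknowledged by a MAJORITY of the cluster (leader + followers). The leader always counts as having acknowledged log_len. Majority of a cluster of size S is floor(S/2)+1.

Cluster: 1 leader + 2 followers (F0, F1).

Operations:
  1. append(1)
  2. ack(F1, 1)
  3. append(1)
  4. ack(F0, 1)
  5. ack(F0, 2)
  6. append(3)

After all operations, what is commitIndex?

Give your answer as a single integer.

Answer: 2

Derivation:
Op 1: append 1 -> log_len=1
Op 2: F1 acks idx 1 -> match: F0=0 F1=1; commitIndex=1
Op 3: append 1 -> log_len=2
Op 4: F0 acks idx 1 -> match: F0=1 F1=1; commitIndex=1
Op 5: F0 acks idx 2 -> match: F0=2 F1=1; commitIndex=2
Op 6: append 3 -> log_len=5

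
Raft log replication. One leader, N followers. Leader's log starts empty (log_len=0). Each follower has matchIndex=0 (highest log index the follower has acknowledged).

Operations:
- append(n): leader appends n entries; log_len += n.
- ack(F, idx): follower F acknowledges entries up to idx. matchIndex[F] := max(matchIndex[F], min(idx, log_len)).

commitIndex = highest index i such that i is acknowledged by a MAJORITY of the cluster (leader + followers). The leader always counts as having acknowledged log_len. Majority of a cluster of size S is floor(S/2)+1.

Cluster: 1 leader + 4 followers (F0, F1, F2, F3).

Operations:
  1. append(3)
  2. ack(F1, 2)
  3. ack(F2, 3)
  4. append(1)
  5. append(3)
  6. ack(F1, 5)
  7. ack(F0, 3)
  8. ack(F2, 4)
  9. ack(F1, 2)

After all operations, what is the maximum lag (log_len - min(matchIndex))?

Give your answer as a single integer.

Op 1: append 3 -> log_len=3
Op 2: F1 acks idx 2 -> match: F0=0 F1=2 F2=0 F3=0; commitIndex=0
Op 3: F2 acks idx 3 -> match: F0=0 F1=2 F2=3 F3=0; commitIndex=2
Op 4: append 1 -> log_len=4
Op 5: append 3 -> log_len=7
Op 6: F1 acks idx 5 -> match: F0=0 F1=5 F2=3 F3=0; commitIndex=3
Op 7: F0 acks idx 3 -> match: F0=3 F1=5 F2=3 F3=0; commitIndex=3
Op 8: F2 acks idx 4 -> match: F0=3 F1=5 F2=4 F3=0; commitIndex=4
Op 9: F1 acks idx 2 -> match: F0=3 F1=5 F2=4 F3=0; commitIndex=4

Answer: 7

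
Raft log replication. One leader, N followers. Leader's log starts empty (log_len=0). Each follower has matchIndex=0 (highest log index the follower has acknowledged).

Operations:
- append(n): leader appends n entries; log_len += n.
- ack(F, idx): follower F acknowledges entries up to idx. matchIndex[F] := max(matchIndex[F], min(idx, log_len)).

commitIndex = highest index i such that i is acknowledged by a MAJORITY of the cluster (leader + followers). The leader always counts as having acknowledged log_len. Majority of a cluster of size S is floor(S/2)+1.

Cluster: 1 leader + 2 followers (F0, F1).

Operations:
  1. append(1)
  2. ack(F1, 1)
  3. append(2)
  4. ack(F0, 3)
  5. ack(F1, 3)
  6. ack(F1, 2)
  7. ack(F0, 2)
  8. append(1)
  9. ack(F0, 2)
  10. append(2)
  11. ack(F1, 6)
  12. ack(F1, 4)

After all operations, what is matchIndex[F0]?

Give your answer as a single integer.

Op 1: append 1 -> log_len=1
Op 2: F1 acks idx 1 -> match: F0=0 F1=1; commitIndex=1
Op 3: append 2 -> log_len=3
Op 4: F0 acks idx 3 -> match: F0=3 F1=1; commitIndex=3
Op 5: F1 acks idx 3 -> match: F0=3 F1=3; commitIndex=3
Op 6: F1 acks idx 2 -> match: F0=3 F1=3; commitIndex=3
Op 7: F0 acks idx 2 -> match: F0=3 F1=3; commitIndex=3
Op 8: append 1 -> log_len=4
Op 9: F0 acks idx 2 -> match: F0=3 F1=3; commitIndex=3
Op 10: append 2 -> log_len=6
Op 11: F1 acks idx 6 -> match: F0=3 F1=6; commitIndex=6
Op 12: F1 acks idx 4 -> match: F0=3 F1=6; commitIndex=6

Answer: 3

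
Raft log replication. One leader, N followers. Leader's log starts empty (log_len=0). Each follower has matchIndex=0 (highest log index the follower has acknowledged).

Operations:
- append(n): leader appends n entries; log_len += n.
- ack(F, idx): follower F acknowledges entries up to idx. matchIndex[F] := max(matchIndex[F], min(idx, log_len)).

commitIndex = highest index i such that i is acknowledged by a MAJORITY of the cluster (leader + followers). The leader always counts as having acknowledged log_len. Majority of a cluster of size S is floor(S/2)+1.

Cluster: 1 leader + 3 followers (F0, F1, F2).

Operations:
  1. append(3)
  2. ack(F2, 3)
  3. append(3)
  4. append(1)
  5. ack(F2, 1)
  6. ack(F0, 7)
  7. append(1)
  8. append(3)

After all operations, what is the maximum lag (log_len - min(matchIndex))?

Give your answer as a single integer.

Answer: 11

Derivation:
Op 1: append 3 -> log_len=3
Op 2: F2 acks idx 3 -> match: F0=0 F1=0 F2=3; commitIndex=0
Op 3: append 3 -> log_len=6
Op 4: append 1 -> log_len=7
Op 5: F2 acks idx 1 -> match: F0=0 F1=0 F2=3; commitIndex=0
Op 6: F0 acks idx 7 -> match: F0=7 F1=0 F2=3; commitIndex=3
Op 7: append 1 -> log_len=8
Op 8: append 3 -> log_len=11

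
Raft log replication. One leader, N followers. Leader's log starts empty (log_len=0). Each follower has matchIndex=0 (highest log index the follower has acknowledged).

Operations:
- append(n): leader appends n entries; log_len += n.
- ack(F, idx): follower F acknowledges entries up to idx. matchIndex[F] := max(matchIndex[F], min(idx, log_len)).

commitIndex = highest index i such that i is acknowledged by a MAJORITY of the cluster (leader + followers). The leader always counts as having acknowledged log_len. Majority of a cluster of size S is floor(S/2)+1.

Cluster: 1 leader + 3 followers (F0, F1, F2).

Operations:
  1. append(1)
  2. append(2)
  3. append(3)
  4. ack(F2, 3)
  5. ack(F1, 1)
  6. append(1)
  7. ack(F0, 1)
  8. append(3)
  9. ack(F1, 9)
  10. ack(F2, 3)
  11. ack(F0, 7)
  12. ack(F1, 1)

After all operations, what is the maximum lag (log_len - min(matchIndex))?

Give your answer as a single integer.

Op 1: append 1 -> log_len=1
Op 2: append 2 -> log_len=3
Op 3: append 3 -> log_len=6
Op 4: F2 acks idx 3 -> match: F0=0 F1=0 F2=3; commitIndex=0
Op 5: F1 acks idx 1 -> match: F0=0 F1=1 F2=3; commitIndex=1
Op 6: append 1 -> log_len=7
Op 7: F0 acks idx 1 -> match: F0=1 F1=1 F2=3; commitIndex=1
Op 8: append 3 -> log_len=10
Op 9: F1 acks idx 9 -> match: F0=1 F1=9 F2=3; commitIndex=3
Op 10: F2 acks idx 3 -> match: F0=1 F1=9 F2=3; commitIndex=3
Op 11: F0 acks idx 7 -> match: F0=7 F1=9 F2=3; commitIndex=7
Op 12: F1 acks idx 1 -> match: F0=7 F1=9 F2=3; commitIndex=7

Answer: 7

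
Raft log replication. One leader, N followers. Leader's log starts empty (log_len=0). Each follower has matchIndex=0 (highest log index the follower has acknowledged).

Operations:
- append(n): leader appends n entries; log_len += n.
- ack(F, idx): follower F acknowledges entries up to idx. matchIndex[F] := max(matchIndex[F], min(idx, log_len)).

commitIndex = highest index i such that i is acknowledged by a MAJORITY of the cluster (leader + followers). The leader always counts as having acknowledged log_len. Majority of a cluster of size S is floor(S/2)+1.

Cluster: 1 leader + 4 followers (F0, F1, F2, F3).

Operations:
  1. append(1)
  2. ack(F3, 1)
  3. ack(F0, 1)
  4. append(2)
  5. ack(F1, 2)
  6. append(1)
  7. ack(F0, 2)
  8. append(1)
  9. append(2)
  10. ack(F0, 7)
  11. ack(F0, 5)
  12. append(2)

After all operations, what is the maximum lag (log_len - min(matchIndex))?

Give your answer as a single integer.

Op 1: append 1 -> log_len=1
Op 2: F3 acks idx 1 -> match: F0=0 F1=0 F2=0 F3=1; commitIndex=0
Op 3: F0 acks idx 1 -> match: F0=1 F1=0 F2=0 F3=1; commitIndex=1
Op 4: append 2 -> log_len=3
Op 5: F1 acks idx 2 -> match: F0=1 F1=2 F2=0 F3=1; commitIndex=1
Op 6: append 1 -> log_len=4
Op 7: F0 acks idx 2 -> match: F0=2 F1=2 F2=0 F3=1; commitIndex=2
Op 8: append 1 -> log_len=5
Op 9: append 2 -> log_len=7
Op 10: F0 acks idx 7 -> match: F0=7 F1=2 F2=0 F3=1; commitIndex=2
Op 11: F0 acks idx 5 -> match: F0=7 F1=2 F2=0 F3=1; commitIndex=2
Op 12: append 2 -> log_len=9

Answer: 9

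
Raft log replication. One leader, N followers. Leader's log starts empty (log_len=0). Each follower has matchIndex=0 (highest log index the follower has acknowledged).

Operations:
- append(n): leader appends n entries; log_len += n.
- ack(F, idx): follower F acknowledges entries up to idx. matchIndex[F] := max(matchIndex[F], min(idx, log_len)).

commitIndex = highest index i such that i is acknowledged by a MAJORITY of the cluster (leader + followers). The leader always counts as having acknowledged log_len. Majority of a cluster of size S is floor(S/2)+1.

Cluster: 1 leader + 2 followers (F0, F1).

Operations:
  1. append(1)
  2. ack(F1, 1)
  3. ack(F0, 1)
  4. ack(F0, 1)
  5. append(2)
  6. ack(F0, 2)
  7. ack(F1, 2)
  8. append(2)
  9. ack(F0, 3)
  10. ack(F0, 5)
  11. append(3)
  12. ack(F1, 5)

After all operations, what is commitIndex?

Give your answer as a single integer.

Answer: 5

Derivation:
Op 1: append 1 -> log_len=1
Op 2: F1 acks idx 1 -> match: F0=0 F1=1; commitIndex=1
Op 3: F0 acks idx 1 -> match: F0=1 F1=1; commitIndex=1
Op 4: F0 acks idx 1 -> match: F0=1 F1=1; commitIndex=1
Op 5: append 2 -> log_len=3
Op 6: F0 acks idx 2 -> match: F0=2 F1=1; commitIndex=2
Op 7: F1 acks idx 2 -> match: F0=2 F1=2; commitIndex=2
Op 8: append 2 -> log_len=5
Op 9: F0 acks idx 3 -> match: F0=3 F1=2; commitIndex=3
Op 10: F0 acks idx 5 -> match: F0=5 F1=2; commitIndex=5
Op 11: append 3 -> log_len=8
Op 12: F1 acks idx 5 -> match: F0=5 F1=5; commitIndex=5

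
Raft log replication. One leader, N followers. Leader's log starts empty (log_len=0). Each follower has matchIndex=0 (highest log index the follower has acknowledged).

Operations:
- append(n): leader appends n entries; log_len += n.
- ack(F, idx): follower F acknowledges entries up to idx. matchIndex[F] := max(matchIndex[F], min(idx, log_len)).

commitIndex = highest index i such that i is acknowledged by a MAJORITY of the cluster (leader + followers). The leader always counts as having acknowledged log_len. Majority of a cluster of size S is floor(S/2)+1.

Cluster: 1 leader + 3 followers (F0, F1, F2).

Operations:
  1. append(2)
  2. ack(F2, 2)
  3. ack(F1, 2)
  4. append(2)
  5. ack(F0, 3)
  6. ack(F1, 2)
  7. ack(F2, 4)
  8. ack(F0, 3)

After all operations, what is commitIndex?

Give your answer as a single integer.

Op 1: append 2 -> log_len=2
Op 2: F2 acks idx 2 -> match: F0=0 F1=0 F2=2; commitIndex=0
Op 3: F1 acks idx 2 -> match: F0=0 F1=2 F2=2; commitIndex=2
Op 4: append 2 -> log_len=4
Op 5: F0 acks idx 3 -> match: F0=3 F1=2 F2=2; commitIndex=2
Op 6: F1 acks idx 2 -> match: F0=3 F1=2 F2=2; commitIndex=2
Op 7: F2 acks idx 4 -> match: F0=3 F1=2 F2=4; commitIndex=3
Op 8: F0 acks idx 3 -> match: F0=3 F1=2 F2=4; commitIndex=3

Answer: 3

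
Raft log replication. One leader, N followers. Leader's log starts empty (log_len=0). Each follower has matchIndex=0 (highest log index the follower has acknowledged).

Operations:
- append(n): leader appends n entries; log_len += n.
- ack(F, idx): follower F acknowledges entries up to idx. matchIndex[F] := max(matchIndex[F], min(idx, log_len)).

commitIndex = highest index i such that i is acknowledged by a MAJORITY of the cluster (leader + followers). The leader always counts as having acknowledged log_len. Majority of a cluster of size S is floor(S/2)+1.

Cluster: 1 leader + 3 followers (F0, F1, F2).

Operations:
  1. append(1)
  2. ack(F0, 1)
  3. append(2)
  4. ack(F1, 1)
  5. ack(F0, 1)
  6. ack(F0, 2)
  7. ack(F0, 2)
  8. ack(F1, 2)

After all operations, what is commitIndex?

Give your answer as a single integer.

Answer: 2

Derivation:
Op 1: append 1 -> log_len=1
Op 2: F0 acks idx 1 -> match: F0=1 F1=0 F2=0; commitIndex=0
Op 3: append 2 -> log_len=3
Op 4: F1 acks idx 1 -> match: F0=1 F1=1 F2=0; commitIndex=1
Op 5: F0 acks idx 1 -> match: F0=1 F1=1 F2=0; commitIndex=1
Op 6: F0 acks idx 2 -> match: F0=2 F1=1 F2=0; commitIndex=1
Op 7: F0 acks idx 2 -> match: F0=2 F1=1 F2=0; commitIndex=1
Op 8: F1 acks idx 2 -> match: F0=2 F1=2 F2=0; commitIndex=2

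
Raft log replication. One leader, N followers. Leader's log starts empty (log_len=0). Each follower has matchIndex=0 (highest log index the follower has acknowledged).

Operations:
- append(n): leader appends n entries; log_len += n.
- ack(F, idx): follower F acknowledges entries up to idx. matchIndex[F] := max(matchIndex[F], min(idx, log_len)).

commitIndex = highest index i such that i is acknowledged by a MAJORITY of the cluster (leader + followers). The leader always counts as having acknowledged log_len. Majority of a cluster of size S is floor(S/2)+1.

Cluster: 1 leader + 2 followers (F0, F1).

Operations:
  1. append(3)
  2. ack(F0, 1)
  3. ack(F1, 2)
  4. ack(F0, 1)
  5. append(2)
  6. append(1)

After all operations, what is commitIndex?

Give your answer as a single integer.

Op 1: append 3 -> log_len=3
Op 2: F0 acks idx 1 -> match: F0=1 F1=0; commitIndex=1
Op 3: F1 acks idx 2 -> match: F0=1 F1=2; commitIndex=2
Op 4: F0 acks idx 1 -> match: F0=1 F1=2; commitIndex=2
Op 5: append 2 -> log_len=5
Op 6: append 1 -> log_len=6

Answer: 2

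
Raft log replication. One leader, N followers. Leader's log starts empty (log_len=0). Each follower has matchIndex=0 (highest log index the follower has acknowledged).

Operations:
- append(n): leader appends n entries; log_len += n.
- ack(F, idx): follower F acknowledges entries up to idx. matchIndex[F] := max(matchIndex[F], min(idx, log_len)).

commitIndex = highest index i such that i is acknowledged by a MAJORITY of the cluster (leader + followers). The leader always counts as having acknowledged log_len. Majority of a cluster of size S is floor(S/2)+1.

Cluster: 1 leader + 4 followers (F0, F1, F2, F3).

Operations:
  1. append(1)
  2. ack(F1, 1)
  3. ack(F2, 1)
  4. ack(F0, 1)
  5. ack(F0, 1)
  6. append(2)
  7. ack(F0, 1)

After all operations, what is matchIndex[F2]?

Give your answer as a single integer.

Op 1: append 1 -> log_len=1
Op 2: F1 acks idx 1 -> match: F0=0 F1=1 F2=0 F3=0; commitIndex=0
Op 3: F2 acks idx 1 -> match: F0=0 F1=1 F2=1 F3=0; commitIndex=1
Op 4: F0 acks idx 1 -> match: F0=1 F1=1 F2=1 F3=0; commitIndex=1
Op 5: F0 acks idx 1 -> match: F0=1 F1=1 F2=1 F3=0; commitIndex=1
Op 6: append 2 -> log_len=3
Op 7: F0 acks idx 1 -> match: F0=1 F1=1 F2=1 F3=0; commitIndex=1

Answer: 1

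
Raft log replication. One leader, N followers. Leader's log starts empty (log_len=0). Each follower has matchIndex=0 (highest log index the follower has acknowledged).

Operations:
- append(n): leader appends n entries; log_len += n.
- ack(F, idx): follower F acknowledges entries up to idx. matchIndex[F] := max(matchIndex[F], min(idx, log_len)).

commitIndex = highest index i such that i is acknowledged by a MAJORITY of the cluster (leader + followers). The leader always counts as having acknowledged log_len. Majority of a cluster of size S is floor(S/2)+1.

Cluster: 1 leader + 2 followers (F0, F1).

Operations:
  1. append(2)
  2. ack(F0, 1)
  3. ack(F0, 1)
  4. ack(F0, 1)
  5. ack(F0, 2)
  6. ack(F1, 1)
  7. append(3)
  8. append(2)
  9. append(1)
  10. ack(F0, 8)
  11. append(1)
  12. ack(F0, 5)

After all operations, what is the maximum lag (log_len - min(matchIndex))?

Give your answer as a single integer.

Answer: 8

Derivation:
Op 1: append 2 -> log_len=2
Op 2: F0 acks idx 1 -> match: F0=1 F1=0; commitIndex=1
Op 3: F0 acks idx 1 -> match: F0=1 F1=0; commitIndex=1
Op 4: F0 acks idx 1 -> match: F0=1 F1=0; commitIndex=1
Op 5: F0 acks idx 2 -> match: F0=2 F1=0; commitIndex=2
Op 6: F1 acks idx 1 -> match: F0=2 F1=1; commitIndex=2
Op 7: append 3 -> log_len=5
Op 8: append 2 -> log_len=7
Op 9: append 1 -> log_len=8
Op 10: F0 acks idx 8 -> match: F0=8 F1=1; commitIndex=8
Op 11: append 1 -> log_len=9
Op 12: F0 acks idx 5 -> match: F0=8 F1=1; commitIndex=8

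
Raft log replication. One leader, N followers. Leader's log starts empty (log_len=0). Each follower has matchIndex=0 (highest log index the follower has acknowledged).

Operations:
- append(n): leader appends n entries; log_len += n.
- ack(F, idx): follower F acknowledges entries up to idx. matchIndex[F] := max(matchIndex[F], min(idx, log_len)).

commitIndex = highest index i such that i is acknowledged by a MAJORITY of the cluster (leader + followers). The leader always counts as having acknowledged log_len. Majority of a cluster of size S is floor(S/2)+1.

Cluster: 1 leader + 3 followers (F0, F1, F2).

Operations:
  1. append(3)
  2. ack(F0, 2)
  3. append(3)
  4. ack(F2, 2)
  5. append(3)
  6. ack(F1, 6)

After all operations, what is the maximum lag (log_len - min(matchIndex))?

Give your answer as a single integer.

Op 1: append 3 -> log_len=3
Op 2: F0 acks idx 2 -> match: F0=2 F1=0 F2=0; commitIndex=0
Op 3: append 3 -> log_len=6
Op 4: F2 acks idx 2 -> match: F0=2 F1=0 F2=2; commitIndex=2
Op 5: append 3 -> log_len=9
Op 6: F1 acks idx 6 -> match: F0=2 F1=6 F2=2; commitIndex=2

Answer: 7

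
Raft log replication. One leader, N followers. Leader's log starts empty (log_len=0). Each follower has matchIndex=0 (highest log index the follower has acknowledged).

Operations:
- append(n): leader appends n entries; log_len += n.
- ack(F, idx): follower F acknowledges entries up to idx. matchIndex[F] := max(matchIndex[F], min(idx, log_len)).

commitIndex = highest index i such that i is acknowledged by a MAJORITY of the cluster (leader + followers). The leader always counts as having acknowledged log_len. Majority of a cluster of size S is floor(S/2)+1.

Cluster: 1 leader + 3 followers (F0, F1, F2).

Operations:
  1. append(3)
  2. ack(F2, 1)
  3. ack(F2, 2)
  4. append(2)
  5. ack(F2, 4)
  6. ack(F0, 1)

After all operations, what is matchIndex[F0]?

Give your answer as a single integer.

Op 1: append 3 -> log_len=3
Op 2: F2 acks idx 1 -> match: F0=0 F1=0 F2=1; commitIndex=0
Op 3: F2 acks idx 2 -> match: F0=0 F1=0 F2=2; commitIndex=0
Op 4: append 2 -> log_len=5
Op 5: F2 acks idx 4 -> match: F0=0 F1=0 F2=4; commitIndex=0
Op 6: F0 acks idx 1 -> match: F0=1 F1=0 F2=4; commitIndex=1

Answer: 1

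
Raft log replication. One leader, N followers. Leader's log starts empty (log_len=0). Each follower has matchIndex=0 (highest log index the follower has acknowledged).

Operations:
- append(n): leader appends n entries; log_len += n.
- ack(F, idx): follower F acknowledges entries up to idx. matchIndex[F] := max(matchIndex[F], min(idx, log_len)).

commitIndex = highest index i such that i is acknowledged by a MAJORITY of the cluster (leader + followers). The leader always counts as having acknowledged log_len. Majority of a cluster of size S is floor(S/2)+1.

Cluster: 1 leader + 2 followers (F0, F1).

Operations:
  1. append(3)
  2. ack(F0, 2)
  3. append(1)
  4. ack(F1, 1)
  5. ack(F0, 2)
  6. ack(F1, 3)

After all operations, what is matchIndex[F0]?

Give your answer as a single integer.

Answer: 2

Derivation:
Op 1: append 3 -> log_len=3
Op 2: F0 acks idx 2 -> match: F0=2 F1=0; commitIndex=2
Op 3: append 1 -> log_len=4
Op 4: F1 acks idx 1 -> match: F0=2 F1=1; commitIndex=2
Op 5: F0 acks idx 2 -> match: F0=2 F1=1; commitIndex=2
Op 6: F1 acks idx 3 -> match: F0=2 F1=3; commitIndex=3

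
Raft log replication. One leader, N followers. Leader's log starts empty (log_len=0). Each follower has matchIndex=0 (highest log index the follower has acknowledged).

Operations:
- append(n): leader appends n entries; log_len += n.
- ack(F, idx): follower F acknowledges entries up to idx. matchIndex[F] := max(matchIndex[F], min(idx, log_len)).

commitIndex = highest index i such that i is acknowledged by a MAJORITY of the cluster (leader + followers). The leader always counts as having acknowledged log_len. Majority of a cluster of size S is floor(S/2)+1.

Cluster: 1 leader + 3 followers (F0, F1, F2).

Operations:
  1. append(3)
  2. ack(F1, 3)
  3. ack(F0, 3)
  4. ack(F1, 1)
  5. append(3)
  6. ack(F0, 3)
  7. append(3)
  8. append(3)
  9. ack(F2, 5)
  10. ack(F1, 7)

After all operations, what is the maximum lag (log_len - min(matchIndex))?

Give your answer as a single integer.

Op 1: append 3 -> log_len=3
Op 2: F1 acks idx 3 -> match: F0=0 F1=3 F2=0; commitIndex=0
Op 3: F0 acks idx 3 -> match: F0=3 F1=3 F2=0; commitIndex=3
Op 4: F1 acks idx 1 -> match: F0=3 F1=3 F2=0; commitIndex=3
Op 5: append 3 -> log_len=6
Op 6: F0 acks idx 3 -> match: F0=3 F1=3 F2=0; commitIndex=3
Op 7: append 3 -> log_len=9
Op 8: append 3 -> log_len=12
Op 9: F2 acks idx 5 -> match: F0=3 F1=3 F2=5; commitIndex=3
Op 10: F1 acks idx 7 -> match: F0=3 F1=7 F2=5; commitIndex=5

Answer: 9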